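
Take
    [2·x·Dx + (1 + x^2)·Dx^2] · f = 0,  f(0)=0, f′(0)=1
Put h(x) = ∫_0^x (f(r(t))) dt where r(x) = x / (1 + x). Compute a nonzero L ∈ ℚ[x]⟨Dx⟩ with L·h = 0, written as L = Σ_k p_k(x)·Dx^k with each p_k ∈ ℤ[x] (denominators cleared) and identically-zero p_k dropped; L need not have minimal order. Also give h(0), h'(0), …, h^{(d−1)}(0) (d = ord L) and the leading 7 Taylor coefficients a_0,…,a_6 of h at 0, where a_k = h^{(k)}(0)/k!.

L = (2 + 4·x)·Dx^2 + (1 + 2·x + 2·x^2)·Dx^3  (order 3).
h: a_k = 0, 0, 1/2, -1/3, 1/6, 0, -2/15, …
ICs: h(0) = 0, h′(0) = 0, h′′(0) = 1.

f: a_k = 0, 1, 0, -1/3, 0, 1/5, 0, …
Change of var in L_f (x↦r) gives L₀.
Integrate: L := L₀·Dx.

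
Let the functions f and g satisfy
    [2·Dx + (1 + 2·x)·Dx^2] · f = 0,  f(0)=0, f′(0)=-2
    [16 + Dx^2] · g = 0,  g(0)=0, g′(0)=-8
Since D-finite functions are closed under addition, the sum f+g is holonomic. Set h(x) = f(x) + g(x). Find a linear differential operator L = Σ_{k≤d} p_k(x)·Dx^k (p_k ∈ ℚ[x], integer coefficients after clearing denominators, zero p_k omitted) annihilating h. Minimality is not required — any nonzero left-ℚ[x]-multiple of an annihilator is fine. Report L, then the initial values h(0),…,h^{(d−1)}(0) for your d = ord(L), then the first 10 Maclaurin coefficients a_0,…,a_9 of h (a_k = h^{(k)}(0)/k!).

f: a_k = 0, -2, 2, -8/3, 4, -32/5, 32/3, -128/7, 32, -512/9, …
g: a_k = 0, -8, 0, 64/3, 0, -256/15, 0, 2048/315, 0, -4096/2835, …
Sum ⇒ L₀ = lclm(L_f,L_g) in ℚ(x)⟨Dx⟩.
L = (160 + 256·x + 256·x^2)·Dx + (48 + 224·x + 384·x^2 + 256·x^3)·Dx^2 + (10 + 16·x + 16·x^2)·Dx^3 + (3 + 14·x + 24·x^2 + 16·x^3)·Dx^4  (order 4).
h: a_k = 0, -10, 2, 56/3, 4, -352/15, 32/3, -3712/315, 32, -165376/2835, …
ICs: h(0) = 0, h′(0) = -10, h′′(0) = 4, h′′′(0) = 112.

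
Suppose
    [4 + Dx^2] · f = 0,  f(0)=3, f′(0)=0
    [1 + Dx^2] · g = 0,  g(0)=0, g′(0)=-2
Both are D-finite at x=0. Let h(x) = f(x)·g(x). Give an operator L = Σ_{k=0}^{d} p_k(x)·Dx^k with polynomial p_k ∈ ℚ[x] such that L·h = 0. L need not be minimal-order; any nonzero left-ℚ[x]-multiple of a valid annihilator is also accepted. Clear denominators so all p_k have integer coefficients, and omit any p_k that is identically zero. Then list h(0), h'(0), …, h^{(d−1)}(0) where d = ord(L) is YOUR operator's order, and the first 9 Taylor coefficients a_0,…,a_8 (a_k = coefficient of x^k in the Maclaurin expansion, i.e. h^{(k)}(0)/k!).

f: a_k = 3, 0, -6, 0, 2, 0, -4/15, 0, 2/105, …
g: a_k = 0, -2, 0, 1/3, 0, -1/60, 0, 1/2520, 0, …
Sym-product of L_f,L_g gives L₀ (≤ ord 4).
L = 9 + 10·Dx^2 + Dx^4  (order 4).
h: a_k = 0, -6, 0, 13, 0, -121/20, 0, 1093/840, 0, …
ICs: h(0) = 0, h′(0) = -6, h′′(0) = 0, h′′′(0) = 78.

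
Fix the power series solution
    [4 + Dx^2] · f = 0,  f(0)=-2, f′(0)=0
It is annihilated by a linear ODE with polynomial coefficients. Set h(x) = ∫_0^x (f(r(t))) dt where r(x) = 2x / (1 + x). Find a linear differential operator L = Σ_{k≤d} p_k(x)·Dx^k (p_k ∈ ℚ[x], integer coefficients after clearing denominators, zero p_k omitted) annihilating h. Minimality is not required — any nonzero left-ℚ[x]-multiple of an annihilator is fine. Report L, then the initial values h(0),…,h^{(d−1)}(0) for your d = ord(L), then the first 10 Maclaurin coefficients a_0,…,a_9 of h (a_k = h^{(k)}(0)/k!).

f: a_k = -2, 0, 4, 0, -4/3, 0, 8/45, 0, -4/315, 0, …
Substitute x→r, Dx→(1/r')Dx; clear ⇒ L₀.
h=∫₀ˣh₀: take L = L₀·Dx.
L = 16·Dx + (2 + 6·x + 6·x^2 + 2·x^3)·Dx^2 + (1 + 4·x + 6·x^2 + 4·x^3 + x^4)·Dx^3  (order 3).
h: a_k = 0, -2, 0, 16/3, -8, 16/3, 32/9, -784/45, 164/5, -25136/567, …
ICs: h(0) = 0, h′(0) = -2, h′′(0) = 0.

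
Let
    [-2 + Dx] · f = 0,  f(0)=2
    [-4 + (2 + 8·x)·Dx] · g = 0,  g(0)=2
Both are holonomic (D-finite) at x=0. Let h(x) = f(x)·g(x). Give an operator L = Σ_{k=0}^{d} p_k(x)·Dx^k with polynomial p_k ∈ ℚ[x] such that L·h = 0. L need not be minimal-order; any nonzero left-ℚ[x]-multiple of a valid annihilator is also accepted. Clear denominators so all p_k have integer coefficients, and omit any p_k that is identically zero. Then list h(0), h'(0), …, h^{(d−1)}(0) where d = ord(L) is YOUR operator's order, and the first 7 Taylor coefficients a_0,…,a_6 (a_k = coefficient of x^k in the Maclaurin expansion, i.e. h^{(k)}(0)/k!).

L = (-4 - 8·x) + (1 + 4·x)·Dx  (order 1).
h: a_k = 4, 16, 16, 64/3, -32/3, 896/15, -7808/45, …
ICs: h(0) = 4.

f: a_k = 2, 4, 4, 8/3, 4/3, 8/15, 8/45, …
g: a_k = 2, 4, -4, 8, -20, 56, -168, …
Sym-product of L_f,L_g gives L₀ (≤ ord 1).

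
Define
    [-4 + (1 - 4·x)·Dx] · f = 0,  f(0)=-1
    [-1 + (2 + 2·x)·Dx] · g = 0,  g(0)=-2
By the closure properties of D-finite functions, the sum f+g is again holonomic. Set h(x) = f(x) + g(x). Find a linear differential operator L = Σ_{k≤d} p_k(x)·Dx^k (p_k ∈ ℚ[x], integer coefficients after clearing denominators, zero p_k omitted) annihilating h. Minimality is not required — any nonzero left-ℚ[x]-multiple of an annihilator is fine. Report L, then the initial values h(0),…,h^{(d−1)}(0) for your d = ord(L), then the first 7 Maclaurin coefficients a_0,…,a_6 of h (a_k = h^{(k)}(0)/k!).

f: a_k = -1, -4, -16, -64, -256, -1024, -4096, …
g: a_k = -2, -1, 1/4, -1/8, 5/64, -7/128, 21/512, …
h₀=f+g: left-lcm gives L₀, ord ≤ 2.
L = (-68 - 48·x) + (129 + 248·x + 144·x^2)·Dx + (-14 + 18·x + 128·x^2 + 96·x^3)·Dx^2  (order 2).
h: a_k = -3, -5, -63/4, -513/8, -16379/64, -131079/128, -2097131/512, …
ICs: h(0) = -3, h′(0) = -5.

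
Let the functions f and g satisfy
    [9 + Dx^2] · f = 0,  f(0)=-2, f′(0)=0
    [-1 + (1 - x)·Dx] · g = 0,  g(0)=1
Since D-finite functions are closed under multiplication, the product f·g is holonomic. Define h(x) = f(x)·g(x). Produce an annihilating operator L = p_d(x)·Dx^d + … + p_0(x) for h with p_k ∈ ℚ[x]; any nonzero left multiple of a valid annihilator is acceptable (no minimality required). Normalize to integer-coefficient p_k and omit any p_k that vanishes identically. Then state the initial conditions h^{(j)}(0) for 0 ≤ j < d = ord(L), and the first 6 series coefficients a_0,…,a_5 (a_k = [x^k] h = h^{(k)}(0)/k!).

f: a_k = -2, 0, 9, 0, -27/4, 0, …
g: a_k = 1, 1, 1, 1, 1, 1, …
Sym-product of L_f,L_g gives L₀ (≤ ord 2).
L = (-9 + 9·x) + 2·Dx + (-1 + x)·Dx^2  (order 2).
h: a_k = -2, -2, 7, 7, 1/4, 1/4, …
ICs: h(0) = -2, h′(0) = -2.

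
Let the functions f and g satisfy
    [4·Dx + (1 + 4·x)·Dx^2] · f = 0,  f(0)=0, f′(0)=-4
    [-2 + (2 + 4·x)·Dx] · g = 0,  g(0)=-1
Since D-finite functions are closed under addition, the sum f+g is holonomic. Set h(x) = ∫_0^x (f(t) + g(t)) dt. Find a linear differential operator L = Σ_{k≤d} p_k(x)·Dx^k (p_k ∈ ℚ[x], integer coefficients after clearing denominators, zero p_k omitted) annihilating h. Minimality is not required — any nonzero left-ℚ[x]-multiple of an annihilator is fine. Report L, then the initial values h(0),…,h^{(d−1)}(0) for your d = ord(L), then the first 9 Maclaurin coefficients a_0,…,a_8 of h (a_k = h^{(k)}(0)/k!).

L = (20 + 16·x)·Dx^2 + (29 + 104·x + 80·x^2)·Dx^3 + (3 + 22·x + 48·x^2 + 32·x^3)·Dx^4  (order 4).
h: a_k = 0, -1, -5/2, 17/6, -131/24, 517/40, -8227/240, 32831/336, -262375/896, …
ICs: h(0) = 0, h′(0) = -1, h′′(0) = -5, h′′′(0) = 17.

f: a_k = 0, -4, 8, -64/3, 64, -1024/5, 2048/3, -16384/7, 8192, …
g: a_k = -1, -1, 1/2, -1/2, 5/8, -7/8, 21/16, -33/16, 429/128, …
L₀ := lclm(L_f,L_g); ord L₀ ≤ 2+1.
h=∫h₀ ⇒ L = L₀·Dx.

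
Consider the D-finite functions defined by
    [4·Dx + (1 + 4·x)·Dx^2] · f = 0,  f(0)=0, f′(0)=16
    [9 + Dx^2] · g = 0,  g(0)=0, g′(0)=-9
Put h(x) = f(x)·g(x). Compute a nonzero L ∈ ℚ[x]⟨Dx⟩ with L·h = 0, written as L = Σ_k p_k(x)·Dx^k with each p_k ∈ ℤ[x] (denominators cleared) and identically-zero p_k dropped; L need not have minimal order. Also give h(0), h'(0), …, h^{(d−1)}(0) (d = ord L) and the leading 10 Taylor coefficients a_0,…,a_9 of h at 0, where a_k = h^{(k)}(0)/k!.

L = (-2043 - 1296·x + 44064·x^2 + 186624·x^3 + 186624·x^4) + (72 + 5472·x + 31104·x^2 + 41472·x^3)·Dx + (-182 + 864·x + 12096·x^2 + 41472·x^3 + 41472·x^4)·Dx^2 + (8 + 608·x + 3456·x^2 + 4608·x^3)·Dx^3 + (5 + 112·x + 800·x^2 + 2304·x^3 + 2304·x^4)·Dx^4  (order 4).
h: a_k = 0, 0, -144, 288, -552, 1872, -6318, 106572/5, -2579463/35, 9084654/35, …
ICs: h(0) = 0, h′(0) = 0, h′′(0) = -288, h′′′(0) = 1728.

f: a_k = 0, 16, -32, 256/3, -256, 4096/5, -8192/3, 65536/7, -32768, 1048576/9, …
g: a_k = 0, -9, 0, 27/2, 0, -243/40, 0, 729/560, 0, -729/4480, …
L₀ := L_f ⊗_s L_g (sym. prod.), ord ≤ 4.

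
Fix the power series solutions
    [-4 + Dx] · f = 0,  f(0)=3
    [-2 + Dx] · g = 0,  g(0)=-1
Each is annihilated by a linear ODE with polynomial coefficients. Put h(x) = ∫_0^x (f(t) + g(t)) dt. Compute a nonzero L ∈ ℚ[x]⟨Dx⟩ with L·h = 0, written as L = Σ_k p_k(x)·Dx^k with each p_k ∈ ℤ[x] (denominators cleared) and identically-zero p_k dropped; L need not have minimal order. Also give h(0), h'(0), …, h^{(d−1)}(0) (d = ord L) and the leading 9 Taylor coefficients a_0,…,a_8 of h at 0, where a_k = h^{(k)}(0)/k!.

L = 8·Dx - 6·Dx^2 + Dx^3  (order 3).
h: a_k = 0, 2, 5, 22/3, 23/3, 94/15, 38/9, 764/315, 383/315, …
ICs: h(0) = 0, h′(0) = 2, h′′(0) = 10.

f: a_k = 3, 12, 24, 32, 32, 128/5, 256/15, 1024/105, 512/105, …
g: a_k = -1, -2, -2, -4/3, -2/3, -4/15, -4/45, -8/315, -2/315, …
f+g: L₀ = lclm(L_f,L_g), ord ≤ 1+1.
h=∫₀ˣh₀: take L = L₀·Dx.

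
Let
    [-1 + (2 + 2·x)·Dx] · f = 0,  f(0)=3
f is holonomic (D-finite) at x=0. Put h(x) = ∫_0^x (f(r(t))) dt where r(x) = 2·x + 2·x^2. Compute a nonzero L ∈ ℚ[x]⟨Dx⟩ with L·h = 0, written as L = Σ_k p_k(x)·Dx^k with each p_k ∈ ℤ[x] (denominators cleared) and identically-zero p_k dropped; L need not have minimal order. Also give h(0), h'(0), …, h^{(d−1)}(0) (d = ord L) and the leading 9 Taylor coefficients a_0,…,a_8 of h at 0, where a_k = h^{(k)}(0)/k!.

f: a_k = 3, 3/2, -3/8, 3/16, -15/128, 21/256, -63/1024, 99/2048, -1287/32768, …
L₀ from L_f via x↦r, Dx↦r'^{-1}Dx.
h=∫h₀ ⇒ L = L₀·Dx.
L = (-1 - 2·x)·Dx + (1 + 2·x + 2·x^2)·Dx^2  (order 2).
h: a_k = 0, 3, 3/2, 1/2, -3/8, 9/40, -1/16, -9/112, 21/128, …
ICs: h(0) = 0, h′(0) = 3.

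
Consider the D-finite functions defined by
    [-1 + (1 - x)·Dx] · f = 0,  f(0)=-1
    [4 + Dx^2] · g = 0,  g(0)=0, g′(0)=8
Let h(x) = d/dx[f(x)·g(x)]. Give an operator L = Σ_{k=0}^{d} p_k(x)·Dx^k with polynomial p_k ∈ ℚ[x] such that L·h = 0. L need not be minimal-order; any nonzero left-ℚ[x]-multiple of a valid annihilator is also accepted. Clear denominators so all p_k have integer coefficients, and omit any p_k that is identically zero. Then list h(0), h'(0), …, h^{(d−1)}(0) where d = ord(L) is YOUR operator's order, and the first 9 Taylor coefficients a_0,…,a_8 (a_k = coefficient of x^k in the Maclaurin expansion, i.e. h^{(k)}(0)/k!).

L = (2 - 8·x + 4·x^2) + (-2 + 2·x)·Dx + (1 - 2·x + x^2)·Dx^2  (order 2).
h: a_k = -8, -16, -8, -32/3, -56/3, -112/5, -1144/45, -9152/315, -10312/315, …
ICs: h(0) = -8, h′(0) = -16.

f: a_k = -1, -1, -1, -1, -1, -1, -1, -1, -1, …
g: a_k = 0, 8, 0, -16/3, 0, 16/15, 0, -32/315, 0, …
f·g: L₀ = L_f ⊗_s L_g, ord ≤ 1·2.
h=h₀': d/dx-closure on L₀ ⇒ L.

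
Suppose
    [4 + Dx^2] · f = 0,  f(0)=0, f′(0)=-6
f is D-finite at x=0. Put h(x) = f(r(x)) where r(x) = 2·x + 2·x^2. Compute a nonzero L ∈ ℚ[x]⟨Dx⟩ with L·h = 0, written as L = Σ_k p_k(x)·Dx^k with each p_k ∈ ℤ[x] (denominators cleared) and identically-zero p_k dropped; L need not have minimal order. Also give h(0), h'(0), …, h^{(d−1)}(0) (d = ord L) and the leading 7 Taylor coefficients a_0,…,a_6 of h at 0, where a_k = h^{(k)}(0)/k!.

L = (16 + 96·x + 192·x^2 + 128·x^3) - 2·Dx + (1 + 2·x)·Dx^2  (order 2).
h: a_k = 0, -12, -12, 32, 96, 352/5, -96, …
ICs: h(0) = 0, h′(0) = -12.

f: a_k = 0, -6, 0, 4, 0, -4/5, 0, …
f∘r: x↦r, Dx↦Dx/r' in L_f ⇒ L₀.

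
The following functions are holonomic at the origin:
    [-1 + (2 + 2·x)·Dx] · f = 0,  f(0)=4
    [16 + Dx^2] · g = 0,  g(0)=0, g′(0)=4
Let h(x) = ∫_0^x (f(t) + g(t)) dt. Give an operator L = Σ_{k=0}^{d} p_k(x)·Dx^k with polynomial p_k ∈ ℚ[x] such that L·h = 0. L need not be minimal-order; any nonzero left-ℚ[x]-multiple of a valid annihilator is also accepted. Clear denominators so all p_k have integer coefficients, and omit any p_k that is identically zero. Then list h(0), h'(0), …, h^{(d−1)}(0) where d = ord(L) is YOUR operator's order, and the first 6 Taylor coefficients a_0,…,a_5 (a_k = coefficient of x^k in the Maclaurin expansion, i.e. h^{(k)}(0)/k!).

f: a_k = 4, 2, -1/2, 1/4, -5/32, 7/64, …
g: a_k = 0, 4, 0, -32/3, 0, 128/15, …
f+g: L₀ = lclm(L_f,L_g), ord ≤ 1+2.
h=∫h₀ ⇒ L = L₀·Dx.
L = (-1072 - 2048·x - 1024·x^2)·Dx + (2016 + 6112·x + 6144·x^2 + 2048·x^3)·Dx^2 + (-67 - 128·x - 64·x^2)·Dx^3 + (126 + 382·x + 384·x^2 + 128·x^3)·Dx^4  (order 4).
h: a_k = 0, 4, 3, -1/6, -125/48, -1/32, …
ICs: h(0) = 0, h′(0) = 4, h′′(0) = 6, h′′′(0) = -1.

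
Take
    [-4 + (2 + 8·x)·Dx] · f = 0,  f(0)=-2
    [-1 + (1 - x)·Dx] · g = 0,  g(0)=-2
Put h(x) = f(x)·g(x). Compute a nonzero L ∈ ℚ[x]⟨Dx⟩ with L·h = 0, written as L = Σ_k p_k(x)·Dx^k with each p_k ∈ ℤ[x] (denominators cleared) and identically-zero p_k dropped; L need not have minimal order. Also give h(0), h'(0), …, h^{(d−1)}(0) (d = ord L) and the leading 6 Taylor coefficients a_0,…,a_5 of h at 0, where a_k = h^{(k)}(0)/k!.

f: a_k = -2, -4, 4, -8, 20, -56, …
g: a_k = -2, -2, -2, -2, -2, -2, …
Sym-product of L_f,L_g gives L₀ (≤ ord 1).
L = (3 + 2·x) + (-1 - 3·x + 4·x^2)·Dx  (order 1).
h: a_k = 4, 12, 4, 20, -20, 92, …
ICs: h(0) = 4.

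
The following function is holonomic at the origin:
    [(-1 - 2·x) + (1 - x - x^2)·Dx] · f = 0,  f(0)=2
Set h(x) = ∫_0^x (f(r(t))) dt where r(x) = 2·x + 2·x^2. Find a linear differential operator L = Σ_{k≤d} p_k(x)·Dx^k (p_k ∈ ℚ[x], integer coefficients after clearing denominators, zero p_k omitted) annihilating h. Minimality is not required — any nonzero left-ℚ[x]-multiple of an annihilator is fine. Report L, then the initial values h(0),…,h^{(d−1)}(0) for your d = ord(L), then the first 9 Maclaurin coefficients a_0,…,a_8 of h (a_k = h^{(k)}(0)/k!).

f: a_k = 2, 2, 4, 6, 10, 16, 26, 42, 68, …
Substitute x→r, Dx→(1/r')Dx; clear ⇒ L₀.
h=∫₀ˣh₀: take L = L₀·Dx.
L = (2 + 12·x + 24·x^2 + 16·x^3)·Dx + (-1 + 2·x + 6·x^2 + 8·x^3 + 4·x^4)·Dx^2  (order 2).
h: a_k = 0, 2, 2, 20/3, 20, 64, 216, 5232/7, 2640, …
ICs: h(0) = 0, h′(0) = 2.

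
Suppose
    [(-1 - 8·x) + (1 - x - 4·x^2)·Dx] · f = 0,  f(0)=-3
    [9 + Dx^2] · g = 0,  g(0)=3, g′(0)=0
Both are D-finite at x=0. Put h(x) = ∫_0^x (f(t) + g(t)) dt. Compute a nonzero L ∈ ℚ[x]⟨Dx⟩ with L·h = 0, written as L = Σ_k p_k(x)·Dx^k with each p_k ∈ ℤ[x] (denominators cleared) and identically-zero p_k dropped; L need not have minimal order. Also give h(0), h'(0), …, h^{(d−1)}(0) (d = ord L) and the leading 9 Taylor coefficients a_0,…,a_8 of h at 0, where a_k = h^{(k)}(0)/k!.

L = (567 + 4806·x + 3321·x^2 + 9936·x^3 + 6480·x^4 + 10368·x^5)·Dx + (-171 + 117·x + 441·x^2 - 135·x^3 + 540·x^4 + 3888·x^5 + 5184·x^6)·Dx^2 + (63 + 534·x + 369·x^2 + 1104·x^3 + 720·x^4 + 1152·x^5)·Dx^3 + (-19 + 13·x + 49·x^2 - 15·x^3 + 60·x^4 + 432·x^5 + 576·x^6)·Dx^4  (order 4).
h: a_k = 0, 0, -3/2, -19/2, -27/4, -123/8, -65/2, -43683/560, -1323/8, …
ICs: h(0) = 0, h′(0) = 0, h′′(0) = -3, h′′′(0) = -57.

f: a_k = -3, -3, -15, -27, -87, -195, -543, -1323, -3495, …
g: a_k = 3, 0, -27/2, 0, 81/8, 0, -243/80, 0, 2187/4480, …
f+g: L₀ = lclm(L_f,L_g), ord ≤ 1+2.
h=∫h₀ ⇒ L = L₀·Dx.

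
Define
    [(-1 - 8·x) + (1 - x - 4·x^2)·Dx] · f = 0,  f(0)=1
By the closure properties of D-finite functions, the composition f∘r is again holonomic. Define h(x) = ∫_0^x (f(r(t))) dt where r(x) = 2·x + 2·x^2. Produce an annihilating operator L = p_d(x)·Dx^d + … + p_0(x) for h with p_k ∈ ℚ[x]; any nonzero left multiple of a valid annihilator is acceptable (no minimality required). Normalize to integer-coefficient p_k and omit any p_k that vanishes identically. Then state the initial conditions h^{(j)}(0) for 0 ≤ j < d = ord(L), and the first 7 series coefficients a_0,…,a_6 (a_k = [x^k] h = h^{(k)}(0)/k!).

f: a_k = 1, 1, 5, 9, 29, 65, 181, …
f∘r: x↦r, Dx↦Dx/r' in L_f ⇒ L₀.
h=∫h₀ ⇒ L = L₀·Dx.
L = (2 + 36·x + 96·x^2 + 64·x^3)·Dx + (-1 + 2·x + 18·x^2 + 32·x^3 + 16·x^4)·Dx^2  (order 2).
h: a_k = 0, 1, 1, 22/3, 28, 140, 692, …
ICs: h(0) = 0, h′(0) = 1.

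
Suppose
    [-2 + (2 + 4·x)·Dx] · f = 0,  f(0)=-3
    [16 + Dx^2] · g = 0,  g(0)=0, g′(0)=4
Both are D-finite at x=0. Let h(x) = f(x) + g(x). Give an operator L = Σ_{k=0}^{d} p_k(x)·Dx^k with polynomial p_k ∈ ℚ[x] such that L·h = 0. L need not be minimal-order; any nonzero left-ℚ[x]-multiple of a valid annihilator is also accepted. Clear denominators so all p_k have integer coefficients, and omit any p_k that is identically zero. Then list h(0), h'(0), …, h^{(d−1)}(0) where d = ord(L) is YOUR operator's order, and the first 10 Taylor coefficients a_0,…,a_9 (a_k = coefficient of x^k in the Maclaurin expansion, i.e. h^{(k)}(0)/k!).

L = (-304 - 1024·x - 1024·x^2) + (240 + 1504·x + 3072·x^2 + 2048·x^3)·Dx + (-19 - 64·x - 64·x^2)·Dx^2 + (15 + 94·x + 192·x^2 + 128·x^3)·Dx^3  (order 3).
h: a_k = -3, 1, 3/2, -73/6, 15/8, 709/120, 63/16, -47569/5040, 1287/128, -5818931/362880, …
ICs: h(0) = -3, h′(0) = 1, h′′(0) = 3.

f: a_k = -3, -3, 3/2, -3/2, 15/8, -21/8, 63/16, -99/16, 1287/128, -2145/128, …
g: a_k = 0, 4, 0, -32/3, 0, 128/15, 0, -1024/315, 0, 2048/2835, …
Weyl lclm of L_f,L_g ⇒ L₀ (ord ≤ 3).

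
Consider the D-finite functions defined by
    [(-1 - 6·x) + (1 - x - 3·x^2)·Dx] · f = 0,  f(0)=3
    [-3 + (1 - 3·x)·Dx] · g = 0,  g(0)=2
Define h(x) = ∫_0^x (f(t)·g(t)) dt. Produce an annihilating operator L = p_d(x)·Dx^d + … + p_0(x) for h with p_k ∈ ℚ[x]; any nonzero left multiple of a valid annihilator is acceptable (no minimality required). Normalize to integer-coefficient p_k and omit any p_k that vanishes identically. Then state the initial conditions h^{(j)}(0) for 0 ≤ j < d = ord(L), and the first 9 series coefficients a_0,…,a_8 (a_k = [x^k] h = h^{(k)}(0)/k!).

L = (-4 + 27·x^2)·Dx + (1 - 4·x + 9·x^3)·Dx^2  (order 2).
h: a_k = 0, 6, 12, 32, 165/2, 1104/5, 592, 11238/7, 4377, …
ICs: h(0) = 0, h′(0) = 6.

f: a_k = 3, 3, 12, 21, 57, 120, 291, 651, 1524, …
g: a_k = 2, 6, 18, 54, 162, 486, 1458, 4374, 13122, …
h₀=f·g: eliminate ⇒ L₀, order ≤ 1·1.
h=∫₀ˣh₀: take L = L₀·Dx.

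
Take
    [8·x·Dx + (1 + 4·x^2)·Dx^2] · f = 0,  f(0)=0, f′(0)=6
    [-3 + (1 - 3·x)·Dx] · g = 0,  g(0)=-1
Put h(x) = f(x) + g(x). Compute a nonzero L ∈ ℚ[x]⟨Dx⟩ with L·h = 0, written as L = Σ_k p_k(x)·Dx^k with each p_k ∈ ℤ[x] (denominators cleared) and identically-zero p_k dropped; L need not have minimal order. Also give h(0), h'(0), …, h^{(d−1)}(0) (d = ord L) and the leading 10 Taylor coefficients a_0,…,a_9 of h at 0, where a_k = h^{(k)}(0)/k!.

L = (24 - 288·x - 288·x^2)·Dx + (-31 + 24·x - 204·x^2 - 288·x^3)·Dx^2 + (3 - 5·x - 20·x^3 - 48·x^4)·Dx^3  (order 3).
h: a_k = -1, 3, -9, -35, -81, -1119/5, -729, -15693/7, -6561, -58537/3, …
ICs: h(0) = -1, h′(0) = 3, h′′(0) = -18.

f: a_k = 0, 6, 0, -8, 0, 96/5, 0, -384/7, 0, 512/3, …
g: a_k = -1, -3, -9, -27, -81, -243, -729, -2187, -6561, -19683, …
f+g: L₀ = lclm(L_f,L_g), ord ≤ 2+1.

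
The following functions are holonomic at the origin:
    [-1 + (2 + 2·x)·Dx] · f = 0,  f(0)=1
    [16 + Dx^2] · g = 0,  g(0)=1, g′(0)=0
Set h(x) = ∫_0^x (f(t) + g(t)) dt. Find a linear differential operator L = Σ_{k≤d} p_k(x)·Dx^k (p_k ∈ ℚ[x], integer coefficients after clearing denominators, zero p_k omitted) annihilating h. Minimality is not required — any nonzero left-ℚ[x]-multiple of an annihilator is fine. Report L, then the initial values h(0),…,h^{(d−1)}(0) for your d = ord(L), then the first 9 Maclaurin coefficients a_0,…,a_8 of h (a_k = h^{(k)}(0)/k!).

f: a_k = 1, 1/2, -1/8, 1/16, -5/128, 7/256, -21/1024, 33/2048, -429/32768, …
g: a_k = 1, 0, -8, 0, 32/3, 0, -256/45, 0, 512/315, …
f+g: L₀ = lclm(L_f,L_g), ord ≤ 1+2.
h=∫₀ˣh₀: take L = L₀·Dx.
L = (-1072 - 2048·x - 1024·x^2)·Dx + (2016 + 6112·x + 6144·x^2 + 2048·x^3)·Dx^2 + (-67 - 128·x - 64·x^2)·Dx^3 + (126 + 382·x + 384·x^2 + 128·x^3)·Dx^4  (order 4).
h: a_k = 0, 2, 1/4, -65/24, 1/64, 4081/1920, 7/1536, -263089/322560, 33/16384, …
ICs: h(0) = 0, h′(0) = 2, h′′(0) = 1/2, h′′′(0) = -65/4.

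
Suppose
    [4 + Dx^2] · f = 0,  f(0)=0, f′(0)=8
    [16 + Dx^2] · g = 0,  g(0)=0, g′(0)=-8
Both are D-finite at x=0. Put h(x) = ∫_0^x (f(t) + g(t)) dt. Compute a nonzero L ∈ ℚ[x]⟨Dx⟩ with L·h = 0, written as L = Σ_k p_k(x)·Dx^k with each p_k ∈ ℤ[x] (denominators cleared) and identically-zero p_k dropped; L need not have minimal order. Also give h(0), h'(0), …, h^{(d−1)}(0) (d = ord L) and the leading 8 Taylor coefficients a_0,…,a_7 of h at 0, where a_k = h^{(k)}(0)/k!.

f: a_k = 0, 8, 0, -16/3, 0, 16/15, 0, -32/315, …
g: a_k = 0, -8, 0, 64/3, 0, -256/15, 0, 2048/315, …
L₀ := lclm(L_f,L_g); ord L₀ ≤ 2+2.
h=∫₀ˣh₀: take L = L₀·Dx.
L = 64·Dx + 20·Dx^3 + Dx^5  (order 5).
h: a_k = 0, 0, 0, 0, 4, 0, -8/3, 0, …
ICs: h(0) = 0, h′(0) = 0, h′′(0) = 0, h′′′(0) = 0, h′′′′(0) = 96.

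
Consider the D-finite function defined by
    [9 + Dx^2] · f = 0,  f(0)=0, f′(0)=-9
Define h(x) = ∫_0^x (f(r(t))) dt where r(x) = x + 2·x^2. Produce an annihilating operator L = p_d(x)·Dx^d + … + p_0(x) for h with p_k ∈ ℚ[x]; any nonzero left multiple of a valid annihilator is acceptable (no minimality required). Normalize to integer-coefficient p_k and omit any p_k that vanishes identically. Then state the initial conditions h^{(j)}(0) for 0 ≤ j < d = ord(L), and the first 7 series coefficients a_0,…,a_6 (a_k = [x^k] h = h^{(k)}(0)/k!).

L = (9 + 108·x + 432·x^2 + 576·x^3)·Dx - 4·Dx^2 + (1 + 4·x)·Dx^3  (order 3).
h: a_k = 0, 0, -9/2, -6, 27/8, 81/5, 2079/80, …
ICs: h(0) = 0, h′(0) = 0, h′′(0) = -9.

f: a_k = 0, -9, 0, 27/2, 0, -243/40, 0, …
Substitute x→r, Dx→(1/r')Dx; clear ⇒ L₀.
∫: right-multiply L₀ by Dx.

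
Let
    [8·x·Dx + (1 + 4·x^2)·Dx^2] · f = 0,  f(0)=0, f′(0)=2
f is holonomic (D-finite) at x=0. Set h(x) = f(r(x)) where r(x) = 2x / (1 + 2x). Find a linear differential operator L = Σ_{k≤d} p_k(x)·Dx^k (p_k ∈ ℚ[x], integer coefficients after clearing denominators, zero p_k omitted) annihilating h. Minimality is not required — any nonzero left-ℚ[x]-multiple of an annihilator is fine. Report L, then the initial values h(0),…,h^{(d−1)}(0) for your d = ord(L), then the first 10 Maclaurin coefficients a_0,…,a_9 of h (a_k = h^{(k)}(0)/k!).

L = (4 + 40·x)·Dx + (1 + 4·x + 20·x^2)·Dx^2  (order 2).
h: a_k = 0, 4, -8, -16/3, 96, -1216/5, -1408/3, 35584/7, -10752, -367616/9, …
ICs: h(0) = 0, h′(0) = 4.

f: a_k = 0, 2, 0, -8/3, 0, 32/5, 0, -128/7, 0, 512/9, …
Substitute x→r, Dx→(1/r')Dx; clear ⇒ L₀.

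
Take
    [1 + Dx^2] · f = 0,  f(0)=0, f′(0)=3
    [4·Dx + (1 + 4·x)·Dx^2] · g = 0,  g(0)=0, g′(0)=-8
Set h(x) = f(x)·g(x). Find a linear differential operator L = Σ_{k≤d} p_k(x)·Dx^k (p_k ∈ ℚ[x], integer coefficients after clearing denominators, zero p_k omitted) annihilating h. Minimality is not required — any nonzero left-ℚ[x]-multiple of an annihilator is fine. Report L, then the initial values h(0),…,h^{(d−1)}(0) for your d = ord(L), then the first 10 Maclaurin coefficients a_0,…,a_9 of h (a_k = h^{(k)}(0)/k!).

L = (-147 - 144·x - 224·x^2 + 256·x^3 + 256·x^4) + (-56 - 160·x + 384·x^2 + 512·x^3)·Dx + (-150 - 160·x - 192·x^2 + 512·x^3 + 512·x^4)·Dx^2 + (-56 - 160·x + 384·x^2 + 512·x^3)·Dx^3 + (-3 - 16·x + 32·x^2 + 256·x^3 + 256·x^4)·Dx^4  (order 4).
h: a_k = 0, 0, -24, 48, -124, 376, -3623/3, 20162/5, -581267/42, 1017923/21, …
ICs: h(0) = 0, h′(0) = 0, h′′(0) = -48, h′′′(0) = 288.

f: a_k = 0, 3, 0, -1/2, 0, 1/40, 0, -1/1680, 0, 1/120960, …
g: a_k = 0, -8, 16, -128/3, 128, -2048/5, 4096/3, -32768/7, 16384, -524288/9, …
h₀=f·g: eliminate ⇒ L₀, order ≤ 2·2.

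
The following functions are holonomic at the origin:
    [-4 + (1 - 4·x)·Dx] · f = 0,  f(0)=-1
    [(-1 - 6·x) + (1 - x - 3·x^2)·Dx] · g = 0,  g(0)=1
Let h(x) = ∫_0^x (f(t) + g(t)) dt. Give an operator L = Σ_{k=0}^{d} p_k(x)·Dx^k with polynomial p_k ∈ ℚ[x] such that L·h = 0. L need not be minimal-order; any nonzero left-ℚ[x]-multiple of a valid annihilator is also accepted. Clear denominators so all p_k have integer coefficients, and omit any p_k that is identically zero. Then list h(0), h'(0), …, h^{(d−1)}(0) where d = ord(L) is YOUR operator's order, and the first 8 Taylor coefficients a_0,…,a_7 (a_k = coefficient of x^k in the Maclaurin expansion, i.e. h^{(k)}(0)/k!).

f: a_k = -1, -4, -16, -64, -256, -1024, -4096, -16384, …
g: a_k = 1, 1, 4, 7, 19, 40, 97, 217, …
L₀ := lclm(L_f,L_g); ord L₀ ≤ 1+1.
∫: right-multiply L₀ by Dx.
L = (-72·x + 72·x^2 - 96·x^3)·Dx + (8 - 6·x - 66·x^2 + 112·x^3 - 192·x^4)·Dx^2 + (-1 + 7·x - 15·x^2 + 10·x^3 + 20·x^4 - 48·x^5)·Dx^3  (order 3).
h: a_k = 0, 0, -3/2, -4, -57/4, -237/5, -164, -3999/7, …
ICs: h(0) = 0, h′(0) = 0, h′′(0) = -3.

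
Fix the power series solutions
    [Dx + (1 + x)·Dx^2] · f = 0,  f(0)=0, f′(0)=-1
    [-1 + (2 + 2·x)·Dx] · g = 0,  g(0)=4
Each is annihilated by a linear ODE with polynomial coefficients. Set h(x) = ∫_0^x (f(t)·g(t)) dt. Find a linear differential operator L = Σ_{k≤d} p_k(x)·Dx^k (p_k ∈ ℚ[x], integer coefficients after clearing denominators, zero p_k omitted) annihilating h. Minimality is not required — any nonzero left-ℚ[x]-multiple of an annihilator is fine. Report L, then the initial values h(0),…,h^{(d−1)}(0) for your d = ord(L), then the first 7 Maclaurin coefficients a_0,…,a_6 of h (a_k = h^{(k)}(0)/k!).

L = Dx + (4 + 8·x + 4·x^2)·Dx^3  (order 3).
h: a_k = 0, 0, -2, 0, 1/24, -1/30, 71/2880, …
ICs: h(0) = 0, h′(0) = 0, h′′(0) = -4.

f: a_k = 0, -1, 1/2, -1/3, 1/4, -1/5, 1/6, …
g: a_k = 4, 2, -1/2, 1/4, -5/32, 7/64, -21/256, …
L₀ := L_f ⊗_s L_g (sym. prod.), ord ≤ 2.
h=∫h₀ ⇒ L = L₀·Dx.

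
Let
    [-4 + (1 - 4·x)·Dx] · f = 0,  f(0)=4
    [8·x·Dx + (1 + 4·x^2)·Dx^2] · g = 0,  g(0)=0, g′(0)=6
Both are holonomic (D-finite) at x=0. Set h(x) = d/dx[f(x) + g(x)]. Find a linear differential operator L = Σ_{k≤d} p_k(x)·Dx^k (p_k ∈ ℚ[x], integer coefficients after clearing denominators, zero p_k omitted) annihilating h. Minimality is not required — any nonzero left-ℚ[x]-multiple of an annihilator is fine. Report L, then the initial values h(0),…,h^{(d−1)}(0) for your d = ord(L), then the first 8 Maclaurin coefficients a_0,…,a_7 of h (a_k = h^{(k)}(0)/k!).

L = (-8 + 128·x + 96·x^2) + (13 - 8·x + 100·x^2 + 96·x^3)·Dx + (-1 + 3·x + 12·x^3 + 16·x^4)·Dx^2  (order 2).
h: a_k = 22, 128, 744, 4096, 20576, 98304, 458368, 2097152, …
ICs: h(0) = 22, h′(0) = 128.

f: a_k = 4, 16, 64, 256, 1024, 4096, 16384, 65536, …
g: a_k = 0, 6, 0, -8, 0, 96/5, 0, -384/7, …
Sum ⇒ L₀ = lclm(L_f,L_g) in ℚ(x)⟨Dx⟩.
h₀' ⇒ L via d/dx closure of L₀.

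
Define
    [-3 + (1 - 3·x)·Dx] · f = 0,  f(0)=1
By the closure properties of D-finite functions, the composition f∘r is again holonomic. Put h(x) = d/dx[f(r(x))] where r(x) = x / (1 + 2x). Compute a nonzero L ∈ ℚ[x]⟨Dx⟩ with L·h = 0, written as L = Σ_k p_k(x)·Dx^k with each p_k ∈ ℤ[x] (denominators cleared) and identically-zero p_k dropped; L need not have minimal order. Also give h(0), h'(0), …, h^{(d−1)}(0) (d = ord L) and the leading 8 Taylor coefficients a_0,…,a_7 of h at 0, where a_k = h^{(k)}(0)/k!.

f: a_k = 1, 3, 9, 27, 81, 243, 729, 2187, …
f∘r: x↦r, Dx↦Dx/r' in L_f ⇒ L₀.
h₀' ⇒ L via d/dx closure of L₀.
L = 4 + (-2 + 2·x)·Dx  (order 1).
h: a_k = 3, 6, 9, 12, 15, 18, 21, 24, …
ICs: h(0) = 3.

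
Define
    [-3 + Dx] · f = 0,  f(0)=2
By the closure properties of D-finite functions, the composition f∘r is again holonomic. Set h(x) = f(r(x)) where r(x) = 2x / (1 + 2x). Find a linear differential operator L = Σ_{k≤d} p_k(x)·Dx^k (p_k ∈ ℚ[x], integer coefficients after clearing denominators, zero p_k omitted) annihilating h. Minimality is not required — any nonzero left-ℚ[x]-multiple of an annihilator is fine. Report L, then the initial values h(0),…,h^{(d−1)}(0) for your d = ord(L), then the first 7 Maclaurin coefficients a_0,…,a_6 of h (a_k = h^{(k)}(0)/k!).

f: a_k = 2, 6, 9, 9, 27/4, 81/20, 81/40, …
L₀ from L_f via x↦r, Dx↦r'^{-1}Dx.
L = -6 + (1 + 4·x + 4·x^2)·Dx  (order 1).
h: a_k = 2, 12, 12, -24, 12, 168/5, -552/5, …
ICs: h(0) = 2.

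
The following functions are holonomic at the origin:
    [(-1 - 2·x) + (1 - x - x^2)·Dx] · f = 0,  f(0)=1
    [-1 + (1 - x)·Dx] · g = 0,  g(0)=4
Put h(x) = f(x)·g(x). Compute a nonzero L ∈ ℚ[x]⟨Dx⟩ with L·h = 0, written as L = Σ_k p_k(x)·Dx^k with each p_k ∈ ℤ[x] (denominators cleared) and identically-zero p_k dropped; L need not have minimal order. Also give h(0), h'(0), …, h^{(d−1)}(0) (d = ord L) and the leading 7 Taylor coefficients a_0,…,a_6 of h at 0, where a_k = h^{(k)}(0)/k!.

f: a_k = 1, 1, 2, 3, 5, 8, 13, …
g: a_k = 4, 4, 4, 4, 4, 4, 4, …
Product ⇒ symmetric product L₀, ord ≤ 1.
L = (-2 + 3·x^2) + (1 - 2·x + x^3)·Dx  (order 1).
h: a_k = 4, 8, 16, 28, 48, 80, 132, …
ICs: h(0) = 4.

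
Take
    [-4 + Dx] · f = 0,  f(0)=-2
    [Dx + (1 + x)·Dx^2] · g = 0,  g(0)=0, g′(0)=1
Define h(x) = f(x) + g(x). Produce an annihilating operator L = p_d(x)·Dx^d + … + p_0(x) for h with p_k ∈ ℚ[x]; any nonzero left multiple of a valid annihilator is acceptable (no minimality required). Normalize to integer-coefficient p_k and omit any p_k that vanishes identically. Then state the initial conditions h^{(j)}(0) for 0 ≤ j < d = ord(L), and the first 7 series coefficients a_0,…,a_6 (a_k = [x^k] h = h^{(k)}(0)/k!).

L = (-24 - 16·x)·Dx + (-14 - 32·x - 16·x^2)·Dx^2 + (5 + 9·x + 4·x^2)·Dx^3  (order 3).
h: a_k = -2, -7, -33/2, -21, -259/12, -253/15, -1039/90, …
ICs: h(0) = -2, h′(0) = -7, h′′(0) = -33.

f: a_k = -2, -8, -16, -64/3, -64/3, -256/15, -512/45, …
g: a_k = 0, 1, -1/2, 1/3, -1/4, 1/5, -1/6, …
L₀ := lclm(L_f,L_g); ord L₀ ≤ 1+2.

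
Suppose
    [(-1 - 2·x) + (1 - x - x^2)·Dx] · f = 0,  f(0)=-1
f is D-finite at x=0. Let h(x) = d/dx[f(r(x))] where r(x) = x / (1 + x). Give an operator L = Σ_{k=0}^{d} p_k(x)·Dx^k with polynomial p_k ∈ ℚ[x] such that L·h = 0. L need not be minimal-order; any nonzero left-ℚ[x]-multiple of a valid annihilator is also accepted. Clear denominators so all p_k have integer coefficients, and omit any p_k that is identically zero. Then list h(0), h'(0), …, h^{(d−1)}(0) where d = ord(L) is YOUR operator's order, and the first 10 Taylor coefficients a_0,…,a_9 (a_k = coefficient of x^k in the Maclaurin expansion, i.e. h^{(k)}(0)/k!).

L = (2 + 6·x + 12·x^2 + 6·x^3) + (-1 - 5·x - 6·x^2 + x^3 + 3·x^4)·Dx  (order 1).
h: a_k = -1, -2, 0, -4, 5, -12, 21, -40, 72, -130, …
ICs: h(0) = -1.

f: a_k = -1, -1, -2, -3, -5, -8, -13, -21, -34, -55, …
Change of var in L_f (x↦r) gives L₀.
h₀' ⇒ L via d/dx closure of L₀.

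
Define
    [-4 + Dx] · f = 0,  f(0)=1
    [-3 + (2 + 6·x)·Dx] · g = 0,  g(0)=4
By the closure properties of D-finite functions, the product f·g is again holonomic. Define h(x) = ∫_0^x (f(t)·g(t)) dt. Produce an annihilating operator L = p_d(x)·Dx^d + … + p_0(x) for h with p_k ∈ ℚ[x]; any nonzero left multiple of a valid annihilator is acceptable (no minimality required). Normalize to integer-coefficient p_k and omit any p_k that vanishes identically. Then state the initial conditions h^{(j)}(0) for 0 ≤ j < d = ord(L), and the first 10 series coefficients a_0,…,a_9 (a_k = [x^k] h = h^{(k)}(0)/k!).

L = (-11 - 24·x)·Dx + (2 + 6·x)·Dx^2  (order 2).
h: a_k = 0, 4, 11, 103/6, 953/48, 8161/480, 76883/5760, 497863/80640, 9695729/1290240, -133285631/23224320, …
ICs: h(0) = 0, h′(0) = 4.

f: a_k = 1, 4, 8, 32/3, 32/3, 128/15, 256/45, 1024/315, 512/315, 2048/2835, …
g: a_k = 4, 6, -9/2, 27/4, -405/32, 1701/64, -15309/256, 72171/512, -2814669/8192, 14073345/16384, …
f·g: L₀ = L_f ⊗_s L_g, ord ≤ 1·1.
h=∫h₀ ⇒ L = L₀·Dx.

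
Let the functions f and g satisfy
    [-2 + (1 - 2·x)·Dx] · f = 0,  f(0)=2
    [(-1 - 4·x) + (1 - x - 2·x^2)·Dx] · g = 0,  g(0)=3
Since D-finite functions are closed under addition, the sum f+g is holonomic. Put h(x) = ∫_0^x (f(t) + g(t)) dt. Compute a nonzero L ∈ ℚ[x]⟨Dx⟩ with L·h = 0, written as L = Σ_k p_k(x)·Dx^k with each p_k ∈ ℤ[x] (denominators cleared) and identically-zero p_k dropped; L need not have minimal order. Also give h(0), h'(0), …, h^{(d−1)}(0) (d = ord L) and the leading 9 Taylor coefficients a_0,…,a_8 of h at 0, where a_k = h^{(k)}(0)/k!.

f: a_k = 2, 4, 8, 16, 32, 64, 128, 256, 512, …
g: a_k = 3, 3, 9, 15, 33, 63, 129, 255, 513, …
Sum ⇒ L₀ = lclm(L_f,L_g) in ℚ(x)⟨Dx⟩.
∫: right-multiply L₀ by Dx.
L = -4·Dx + (-2 - 8·x)·Dx^2 + (1 - x - 2·x^2)·Dx^3  (order 3).
h: a_k = 0, 5, 7/2, 17/3, 31/4, 13, 127/6, 257/7, 511/8, …
ICs: h(0) = 0, h′(0) = 5, h′′(0) = 7.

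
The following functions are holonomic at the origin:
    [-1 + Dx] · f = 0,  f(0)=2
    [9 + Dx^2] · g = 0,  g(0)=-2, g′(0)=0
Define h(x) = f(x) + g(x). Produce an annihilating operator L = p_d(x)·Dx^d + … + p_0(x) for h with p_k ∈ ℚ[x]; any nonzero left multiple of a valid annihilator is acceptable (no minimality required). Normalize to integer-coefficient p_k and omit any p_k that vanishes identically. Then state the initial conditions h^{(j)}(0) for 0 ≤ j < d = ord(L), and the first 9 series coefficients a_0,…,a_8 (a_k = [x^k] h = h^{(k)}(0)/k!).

L = -9 + 9·Dx - Dx^2 + Dx^3  (order 3).
h: a_k = 0, 2, 10, 1/3, -20/3, 1/60, 73/36, 1/2520, -41/126, …
ICs: h(0) = 0, h′(0) = 2, h′′(0) = 20.

f: a_k = 2, 2, 1, 1/3, 1/12, 1/60, 1/360, 1/2520, 1/20160, …
g: a_k = -2, 0, 9, 0, -27/4, 0, 81/40, 0, -729/2240, …
Sum ⇒ L₀ = lclm(L_f,L_g) in ℚ(x)⟨Dx⟩.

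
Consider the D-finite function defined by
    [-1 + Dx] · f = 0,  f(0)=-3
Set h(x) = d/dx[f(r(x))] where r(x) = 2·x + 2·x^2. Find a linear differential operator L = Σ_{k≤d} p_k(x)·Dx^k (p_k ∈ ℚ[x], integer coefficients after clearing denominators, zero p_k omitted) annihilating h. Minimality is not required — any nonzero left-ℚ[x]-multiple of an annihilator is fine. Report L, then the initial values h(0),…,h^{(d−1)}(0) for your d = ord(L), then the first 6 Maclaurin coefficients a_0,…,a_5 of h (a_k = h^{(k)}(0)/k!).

L = (4 + 8·x + 8·x^2) + (-1 - 2·x)·Dx  (order 1).
h: a_k = -6, -24, -48, -80, -104, -608/5, …
ICs: h(0) = -6.

f: a_k = -3, -3, -3/2, -1/2, -1/8, -1/40, …
L₀ from L_f via x↦r, Dx↦r'^{-1}Dx.
Differentiate: ansatz ord ≤ ord L₀ ⇒ L.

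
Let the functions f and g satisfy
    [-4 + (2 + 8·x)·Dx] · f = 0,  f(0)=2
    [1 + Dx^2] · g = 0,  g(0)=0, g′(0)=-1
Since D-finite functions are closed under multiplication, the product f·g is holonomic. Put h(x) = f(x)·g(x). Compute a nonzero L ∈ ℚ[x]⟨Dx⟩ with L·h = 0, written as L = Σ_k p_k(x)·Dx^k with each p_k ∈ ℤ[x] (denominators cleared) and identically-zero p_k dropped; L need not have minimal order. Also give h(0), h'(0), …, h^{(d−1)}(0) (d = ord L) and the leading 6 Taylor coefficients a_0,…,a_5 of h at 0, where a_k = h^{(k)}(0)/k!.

L = (13 + 8·x + 16·x^2) + (-4 - 16·x)·Dx + (1 + 8·x + 16·x^2)·Dx^2  (order 2).
h: a_k = 0, -2, -4, 13/3, -22/3, 1159/60, …
ICs: h(0) = 0, h′(0) = -2.

f: a_k = 2, 4, -4, 8, -20, 56, …
g: a_k = 0, -1, 0, 1/6, 0, -1/120, …
f·g: L₀ = L_f ⊗_s L_g, ord ≤ 1·2.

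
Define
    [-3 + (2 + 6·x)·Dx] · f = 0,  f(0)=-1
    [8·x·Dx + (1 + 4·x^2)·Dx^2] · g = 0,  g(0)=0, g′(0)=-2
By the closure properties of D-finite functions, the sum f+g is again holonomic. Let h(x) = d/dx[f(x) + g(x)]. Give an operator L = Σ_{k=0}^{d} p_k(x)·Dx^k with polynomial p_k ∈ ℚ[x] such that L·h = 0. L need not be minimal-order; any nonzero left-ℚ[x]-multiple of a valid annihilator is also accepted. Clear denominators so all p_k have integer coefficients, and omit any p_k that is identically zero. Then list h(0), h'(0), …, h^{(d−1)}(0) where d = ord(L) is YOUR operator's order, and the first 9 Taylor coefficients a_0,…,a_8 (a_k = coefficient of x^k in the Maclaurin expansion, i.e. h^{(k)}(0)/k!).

f: a_k = -1, -3/2, 9/8, -27/16, 405/128, -1701/256, 15309/1024, -72171/2048, 2814669/32768, …
g: a_k = 0, -2, 0, 8/3, 0, -32/5, 0, 128/7, 0, …
h₀=f+g: left-lcm gives L₀, ord ≤ 3.
h=h₀': d/dx-closure on L₀ ⇒ L.
L = (-48 - 360·x + 576·x^2 + 864·x^3) + (-59 - 192·x - 120·x^2 + 2304·x^3 + 3024·x^4)·Dx + (-6 + 14·x + 144·x^2 + 272·x^3 + 672·x^4 + 864·x^5)·Dx^2  (order 2).
h: a_k = -7/2, 9/4, 47/16, 405/32, -16697/256, 45927/512, -243053/2048, 2814669/4096, -160214537/65536, …
ICs: h(0) = -7/2, h′(0) = 9/4.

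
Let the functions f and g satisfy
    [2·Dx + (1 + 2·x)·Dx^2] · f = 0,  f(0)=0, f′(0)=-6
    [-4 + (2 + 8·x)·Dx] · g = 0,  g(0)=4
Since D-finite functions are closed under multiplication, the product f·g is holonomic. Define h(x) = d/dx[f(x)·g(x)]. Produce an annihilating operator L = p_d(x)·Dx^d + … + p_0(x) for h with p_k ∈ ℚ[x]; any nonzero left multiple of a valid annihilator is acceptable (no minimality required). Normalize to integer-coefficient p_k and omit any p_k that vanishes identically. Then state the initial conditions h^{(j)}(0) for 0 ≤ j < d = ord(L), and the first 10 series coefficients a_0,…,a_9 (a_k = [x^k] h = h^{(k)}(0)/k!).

L = (2 + 16·x + 8·x^2) + (7 + 54·x + 120·x^2 + 64·x^3)·Dx + (1 + 11·x + 42·x^2 + 64·x^3 + 32·x^4)·Dx^2  (order 2).
h: a_k = -24, -48, 192, -640, 2096, -34848/5, 118656/5, -2896896/35, 2064144/7, -22454176/21, …
ICs: h(0) = -24, h′(0) = -48.

f: a_k = 0, -6, 6, -8, 12, -96/5, 32, -384/7, 96, -512/3, …
g: a_k = 4, 8, -8, 16, -40, 112, -336, 1056, -3432, 11440, …
f·g: L₀ = L_f ⊗_s L_g, ord ≤ 2·1.
Differentiate: ansatz ord ≤ ord L₀ ⇒ L.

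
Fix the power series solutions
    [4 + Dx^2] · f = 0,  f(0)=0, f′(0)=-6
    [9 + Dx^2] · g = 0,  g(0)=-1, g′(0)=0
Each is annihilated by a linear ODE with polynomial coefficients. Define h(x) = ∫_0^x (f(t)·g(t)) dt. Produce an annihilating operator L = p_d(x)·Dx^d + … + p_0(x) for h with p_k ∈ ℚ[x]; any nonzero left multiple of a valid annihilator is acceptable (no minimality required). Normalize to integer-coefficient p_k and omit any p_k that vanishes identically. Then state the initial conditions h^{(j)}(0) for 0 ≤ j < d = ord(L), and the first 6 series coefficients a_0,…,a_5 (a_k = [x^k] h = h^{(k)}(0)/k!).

f: a_k = 0, -6, 0, 4, 0, -4/5, …
g: a_k = -1, 0, 9/2, 0, -27/8, 0, …
L₀ := L_f ⊗_s L_g (sym. prod.), ord ≤ 4.
h=∫₀ˣh₀: take L = L₀·Dx.
L = 25·Dx + 26·Dx^3 + Dx^5  (order 5).
h: a_k = 0, 0, 3, 0, -31/4, 0, …
ICs: h(0) = 0, h′(0) = 0, h′′(0) = 6, h′′′(0) = 0, h′′′′(0) = -186.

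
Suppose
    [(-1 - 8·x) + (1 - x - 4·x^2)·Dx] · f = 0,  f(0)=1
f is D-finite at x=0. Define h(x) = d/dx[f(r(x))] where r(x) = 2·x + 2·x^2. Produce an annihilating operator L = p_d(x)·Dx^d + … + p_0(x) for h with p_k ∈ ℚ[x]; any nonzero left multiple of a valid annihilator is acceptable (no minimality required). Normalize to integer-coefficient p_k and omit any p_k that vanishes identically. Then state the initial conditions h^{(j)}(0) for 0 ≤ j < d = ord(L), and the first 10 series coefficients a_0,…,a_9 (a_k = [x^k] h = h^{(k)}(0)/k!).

L = (22 + 204·x + 1260·x^2 + 4672·x^3 + 8736·x^4 + 7680·x^5 + 2560·x^6) + (-1 - 16·x + 6·x^2 + 420·x^3 + 1520·x^4 + 2400·x^5 + 1792·x^6 + 512·x^7)·Dx  (order 1).
h: a_k = 2, 44, 336, 2800, 20760, 149040, 1040256, 7107200, 47817504, 317702080, …
ICs: h(0) = 2.

f: a_k = 1, 1, 5, 9, 29, 65, 181, 441, 1165, 2929, …
Substitute x→r, Dx→(1/r')Dx; clear ⇒ L₀.
Differentiate: ansatz ord ≤ ord L₀ ⇒ L.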